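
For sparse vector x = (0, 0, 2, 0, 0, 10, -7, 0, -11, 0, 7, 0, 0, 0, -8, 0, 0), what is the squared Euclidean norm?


Non-zero entries: [(2, 2), (5, 10), (6, -7), (8, -11), (10, 7), (14, -8)]
Squares: [4, 100, 49, 121, 49, 64]
||x||_2^2 = sum = 387.

387


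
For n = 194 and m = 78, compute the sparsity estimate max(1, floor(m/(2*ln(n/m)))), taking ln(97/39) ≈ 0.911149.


n/m = 194/78 = 97/39.
ln(n/m) ≈ 0.911149.
2*ln(n/m) ≈ 1.822298.
m/(2*ln(n/m)) ≈ 78/1.822298 ≈ 42.8031.
floor = 42.
k_max = max(1, 42) = 42.

42


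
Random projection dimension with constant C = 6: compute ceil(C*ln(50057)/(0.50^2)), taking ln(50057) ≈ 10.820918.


ln(50057) ≈ 10.820918.
eps^2 = 0.50^2 = 0.25.
C*ln(N)/eps^2 ≈ 6*10.820918/0.25 ≈ 259.702.
m = ceil(259.702) = 260.

260


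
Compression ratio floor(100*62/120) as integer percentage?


100*m/n = 100*62/120 ≈ 51.6667.
floor = 51.

51


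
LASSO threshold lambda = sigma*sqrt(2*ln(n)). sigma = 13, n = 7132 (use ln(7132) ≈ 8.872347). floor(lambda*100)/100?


ln(7132) ≈ 8.872347.
2*ln(n) ≈ 17.744694.
sqrt(2*ln(n)) ≈ sqrt(17.744694) ≈ 4.212445.
lambda ≈ 13*4.212445 = 54.761785.
floor(lambda*100)/100 = 54.76.

54.76


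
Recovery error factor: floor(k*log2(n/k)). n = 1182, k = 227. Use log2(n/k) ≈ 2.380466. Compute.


log2(n/k) = log2(1182/227) ≈ 2.380466.
k*log2(n/k) ≈ 227*2.380466 = 540.365782.
floor(540.365782) = 540.

540


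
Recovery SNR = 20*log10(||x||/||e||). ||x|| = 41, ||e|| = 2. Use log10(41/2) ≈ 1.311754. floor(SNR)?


||x||/||e|| = 41/2.
log10(41/2) ≈ 1.311754.
20*log10(||x||/||e||) ≈ 20*1.311754 = 26.23508.
floor(26.23508) = 26.

26


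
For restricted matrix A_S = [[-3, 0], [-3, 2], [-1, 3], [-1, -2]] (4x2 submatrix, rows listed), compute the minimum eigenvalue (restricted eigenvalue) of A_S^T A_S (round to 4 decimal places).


A_S^T A_S = [[20, -7], [-7, 17]].
trace = 37.
det = 291.
disc = trace^2 - 4*det = 1369 - 4*291 = 205.
sqrt(205) ≈ 14.317821.
lam_min = (37 - sqrt(205))/2 ≈ (37 - 14.317821)/2 = 11.3410895 ≈ 11.3411.

11.3411


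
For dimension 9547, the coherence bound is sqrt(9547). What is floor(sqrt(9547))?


97^2 = 9409 <= 9547 < 9604 = 98^2, so 97 <= sqrt(9547) < 98.
floor(sqrt(9547)) = 97.

97


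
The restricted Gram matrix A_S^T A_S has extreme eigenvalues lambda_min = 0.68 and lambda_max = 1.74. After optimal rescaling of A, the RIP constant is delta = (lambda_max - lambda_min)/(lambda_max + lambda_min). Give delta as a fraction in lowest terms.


lambda_max - lambda_min = 1.74 - 0.68 = 1.06.
lambda_max + lambda_min = 1.74 + 0.68 = 2.42.
delta = 1.06/2.42 = 106/242 = 53/121.

53/121


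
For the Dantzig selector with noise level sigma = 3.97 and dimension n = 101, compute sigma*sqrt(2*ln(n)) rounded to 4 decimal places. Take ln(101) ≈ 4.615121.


ln(101) ≈ 4.615121.
2*ln(n) ≈ 9.230242.
sqrt(2*ln(n)) ≈ sqrt(9.230242) ≈ 3.038131.
threshold ≈ 3.97*3.038131 = 12.06138007 ≈ 12.0614.

12.0614


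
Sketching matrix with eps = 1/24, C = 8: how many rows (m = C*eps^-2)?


1/eps = 24.
(1/eps)^2 = 576.
m = 8*576 = 4608.

4608


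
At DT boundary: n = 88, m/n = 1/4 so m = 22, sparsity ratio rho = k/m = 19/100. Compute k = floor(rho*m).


m = 1/4*88 = 22.
rho = 19/100.
rho*m = 19/100*22 = 4.18.
k = floor(4.18) = 4.

4


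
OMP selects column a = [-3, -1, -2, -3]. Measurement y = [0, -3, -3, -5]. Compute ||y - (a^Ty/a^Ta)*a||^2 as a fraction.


a^T a = 23.
a^T y = 24.
coeff = 24/23 = 24/23.
||r||^2 = 413/23.

413/23


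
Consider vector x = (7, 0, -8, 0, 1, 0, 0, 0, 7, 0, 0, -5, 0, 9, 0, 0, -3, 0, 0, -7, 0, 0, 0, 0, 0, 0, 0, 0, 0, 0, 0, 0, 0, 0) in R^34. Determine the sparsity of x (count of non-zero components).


Non-zero positions: [0, 2, 4, 8, 11, 13, 16, 19].
Sparsity = 8.

8


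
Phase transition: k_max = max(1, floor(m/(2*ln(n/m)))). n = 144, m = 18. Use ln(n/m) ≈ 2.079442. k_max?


n/m = 144/18 = 8.
ln(n/m) ≈ 2.079442.
2*ln(n/m) ≈ 4.158884.
m/(2*ln(n/m)) ≈ 18/4.158884 ≈ 4.3281.
floor = 4.
k_max = max(1, 4) = 4.

4


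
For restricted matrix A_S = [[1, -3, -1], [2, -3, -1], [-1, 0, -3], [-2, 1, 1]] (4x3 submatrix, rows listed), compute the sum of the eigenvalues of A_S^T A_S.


Sum of eigenvalues of A_S^T A_S = trace(A_S^T A_S) = sum of squared column norms of A_S.
A_S^T A_S diagonal: [10, 19, 12].
trace = 10 + 19 + 12 = 41.

41


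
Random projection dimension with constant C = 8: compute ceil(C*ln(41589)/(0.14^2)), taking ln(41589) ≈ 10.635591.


ln(41589) ≈ 10.635591.
eps^2 = 0.14^2 = 0.0196.
C*ln(N)/eps^2 ≈ 8*10.635591/0.0196 ≈ 4341.0576.
m = ceil(4341.0576) = 4342.

4342


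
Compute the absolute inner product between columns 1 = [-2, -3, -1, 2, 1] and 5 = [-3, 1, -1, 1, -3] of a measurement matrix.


Inner product: -2*-3 + -3*1 + -1*-1 + 2*1 + 1*-3
Products: [6, -3, 1, 2, -3]
Sum = 3.
|dot| = 3.

3


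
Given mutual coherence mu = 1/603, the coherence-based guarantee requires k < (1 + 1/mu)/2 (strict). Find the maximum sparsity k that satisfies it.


1/mu = 603.
1 + 1/mu = 604.
(1 + 1/mu)/2 = 302 is an integer and the inequality is strict, so k_max = 302 - 1 = 301.

301


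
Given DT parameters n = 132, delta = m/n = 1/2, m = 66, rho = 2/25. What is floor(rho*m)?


m = 1/2*132 = 66.
rho = 2/25.
rho*m = 2/25*66 = 5.28.
k = floor(5.28) = 5.

5


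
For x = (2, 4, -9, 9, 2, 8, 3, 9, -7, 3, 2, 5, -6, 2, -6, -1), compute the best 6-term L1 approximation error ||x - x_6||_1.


Sorted |x_i| descending: [9, 9, 9, 8, 7, 6, 6, 5, 4, 3, 3, 2, 2, 2, 2, 1]
Keep top 6: [9, 9, 9, 8, 7, 6]
Tail entries: [6, 5, 4, 3, 3, 2, 2, 2, 2, 1]
L1 error = sum of tail = 30.

30


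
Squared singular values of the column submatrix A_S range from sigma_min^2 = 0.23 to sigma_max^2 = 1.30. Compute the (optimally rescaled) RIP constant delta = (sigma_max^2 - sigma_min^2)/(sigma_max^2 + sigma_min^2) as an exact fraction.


lambda_max - lambda_min = 1.30 - 0.23 = 1.07.
lambda_max + lambda_min = 1.30 + 0.23 = 1.53.
delta = 1.07/1.53 = 107/153.

107/153


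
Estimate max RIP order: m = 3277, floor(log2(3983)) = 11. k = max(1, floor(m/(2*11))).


floor(log2(3983)) = 11.
2*11 = 22.
m/(2*floor(log2(n))) = 3277/22 ≈ 148.9545.
floor = 148.
k = max(1, 148) = 148.

148


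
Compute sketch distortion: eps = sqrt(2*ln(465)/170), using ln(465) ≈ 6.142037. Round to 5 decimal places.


ln(465) ≈ 6.142037.
2*ln(N)/m ≈ 2*6.142037/170 ≈ 0.07225926.
eps = sqrt(0.07225926) ≈ 0.2688108 ≈ 0.26881.

0.26881


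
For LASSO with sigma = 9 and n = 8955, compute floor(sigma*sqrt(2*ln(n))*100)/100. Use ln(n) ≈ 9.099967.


ln(8955) ≈ 9.099967.
2*ln(n) ≈ 18.199934.
sqrt(2*ln(n)) ≈ sqrt(18.199934) ≈ 4.266138.
lambda ≈ 9*4.266138 = 38.395242.
floor(lambda*100)/100 = 38.39.

38.39


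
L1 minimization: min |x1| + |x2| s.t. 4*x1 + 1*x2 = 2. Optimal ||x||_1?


Axis intercepts:
  x1 = 1/2, x2 = 0: L1 = 1/2
  x1 = 0, x2 = 2: L1 = 2
x* = (1/2, 0)
||x*||_1 = 1/2.

1/2


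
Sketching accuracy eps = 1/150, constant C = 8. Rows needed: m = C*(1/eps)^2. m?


1/eps = 150.
(1/eps)^2 = 22500.
m = 8*22500 = 180000.

180000


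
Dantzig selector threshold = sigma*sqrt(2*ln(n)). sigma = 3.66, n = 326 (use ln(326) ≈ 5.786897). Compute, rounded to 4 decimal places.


ln(326) ≈ 5.786897.
2*ln(n) ≈ 11.573794.
sqrt(2*ln(n)) ≈ sqrt(11.573794) ≈ 3.402028.
threshold ≈ 3.66*3.402028 = 12.45142248 ≈ 12.4514.

12.4514


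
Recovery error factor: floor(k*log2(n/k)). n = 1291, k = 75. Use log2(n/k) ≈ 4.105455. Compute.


log2(n/k) = log2(1291/75) ≈ 4.105455.
k*log2(n/k) ≈ 75*4.105455 = 307.909125.
floor(307.909125) = 307.

307


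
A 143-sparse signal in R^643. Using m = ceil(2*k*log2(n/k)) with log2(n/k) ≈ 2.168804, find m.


log2(n/k) = log2(643/143) ≈ 2.168804.
2*k*log2(n/k) ≈ 2*143*2.168804 = 620.277944.
m = ceil(620.277944) = 621.

621


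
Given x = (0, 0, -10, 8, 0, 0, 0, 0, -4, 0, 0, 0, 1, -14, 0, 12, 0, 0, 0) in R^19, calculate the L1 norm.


Non-zero entries: [(2, -10), (3, 8), (8, -4), (12, 1), (13, -14), (15, 12)]
Absolute values: [10, 8, 4, 1, 14, 12]
||x||_1 = sum = 49.

49


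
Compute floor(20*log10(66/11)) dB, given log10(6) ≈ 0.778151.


||x||/||e|| = 66/11 = 6.
log10(6) ≈ 0.778151.
20*log10(||x||/||e||) ≈ 20*0.778151 = 15.56302.
floor(15.56302) = 15.

15


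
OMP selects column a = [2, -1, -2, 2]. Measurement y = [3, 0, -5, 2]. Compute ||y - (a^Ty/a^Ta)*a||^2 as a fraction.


a^T a = 13.
a^T y = 20.
coeff = 20/13 = 20/13.
||r||^2 = 94/13.

94/13


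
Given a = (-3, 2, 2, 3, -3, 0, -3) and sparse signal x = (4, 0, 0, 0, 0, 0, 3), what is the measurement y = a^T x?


Non-zero terms: ['-3*4', '-3*3']
Products: [-12, -9]
y = sum = -21.

-21


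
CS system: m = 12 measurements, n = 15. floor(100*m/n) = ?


100*m/n = 100*12/15 ≈ 80.0.
floor = 80.

80


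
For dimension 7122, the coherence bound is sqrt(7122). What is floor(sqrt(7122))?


84^2 = 7056 <= 7122 < 7225 = 85^2, so 84 <= sqrt(7122) < 85.
floor(sqrt(7122)) = 84.

84


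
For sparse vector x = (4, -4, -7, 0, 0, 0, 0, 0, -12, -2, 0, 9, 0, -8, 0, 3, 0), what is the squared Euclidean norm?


Non-zero entries: [(0, 4), (1, -4), (2, -7), (8, -12), (9, -2), (11, 9), (13, -8), (15, 3)]
Squares: [16, 16, 49, 144, 4, 81, 64, 9]
||x||_2^2 = sum = 383.

383


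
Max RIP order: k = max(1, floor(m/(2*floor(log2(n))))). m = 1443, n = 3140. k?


floor(log2(3140)) = 11.
2*11 = 22.
m/(2*floor(log2(n))) = 1443/22 ≈ 65.5909.
floor = 65.
k = max(1, 65) = 65.

65


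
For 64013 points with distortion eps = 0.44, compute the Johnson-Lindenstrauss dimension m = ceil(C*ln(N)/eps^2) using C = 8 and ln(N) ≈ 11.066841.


ln(64013) ≈ 11.066841.
eps^2 = 0.44^2 = 0.1936.
C*ln(N)/eps^2 ≈ 8*11.066841/0.1936 ≈ 457.3075.
m = ceil(457.3075) = 458.

458


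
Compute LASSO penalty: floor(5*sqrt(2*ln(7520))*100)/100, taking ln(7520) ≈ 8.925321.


ln(7520) ≈ 8.925321.
2*ln(n) ≈ 17.850642.
sqrt(2*ln(n)) ≈ sqrt(17.850642) ≈ 4.225002.
lambda ≈ 5*4.225002 = 21.12501.
floor(lambda*100)/100 = 21.12.

21.12


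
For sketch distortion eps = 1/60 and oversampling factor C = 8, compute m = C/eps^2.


1/eps = 60.
(1/eps)^2 = 3600.
m = 8*3600 = 28800.

28800


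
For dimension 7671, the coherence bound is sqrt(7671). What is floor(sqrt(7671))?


87^2 = 7569 <= 7671 < 7744 = 88^2, so 87 <= sqrt(7671) < 88.
floor(sqrt(7671)) = 87.

87


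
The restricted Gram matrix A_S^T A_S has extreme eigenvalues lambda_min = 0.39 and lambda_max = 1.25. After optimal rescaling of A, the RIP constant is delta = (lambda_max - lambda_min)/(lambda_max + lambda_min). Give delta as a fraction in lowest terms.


lambda_max - lambda_min = 1.25 - 0.39 = 0.86.
lambda_max + lambda_min = 1.25 + 0.39 = 1.64.
delta = 0.86/1.64 = 86/164 = 43/82.

43/82


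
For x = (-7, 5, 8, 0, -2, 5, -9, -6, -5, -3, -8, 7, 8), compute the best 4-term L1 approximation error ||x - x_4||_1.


Sorted |x_i| descending: [9, 8, 8, 8, 7, 7, 6, 5, 5, 5, 3, 2, 0]
Keep top 4: [9, 8, 8, 8]
Tail entries: [7, 7, 6, 5, 5, 5, 3, 2, 0]
L1 error = sum of tail = 40.

40


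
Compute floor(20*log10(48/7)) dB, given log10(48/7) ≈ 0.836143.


||x||/||e|| = 48/7.
log10(48/7) ≈ 0.836143.
20*log10(||x||/||e||) ≈ 20*0.836143 = 16.72286.
floor(16.72286) = 16.

16


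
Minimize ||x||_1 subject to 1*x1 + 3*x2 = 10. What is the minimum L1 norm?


Axis intercepts:
  x1 = 10, x2 = 0: L1 = 10
  x1 = 0, x2 = 10/3: L1 = 10/3
x* = (0, 10/3)
||x*||_1 = 10/3.

10/3


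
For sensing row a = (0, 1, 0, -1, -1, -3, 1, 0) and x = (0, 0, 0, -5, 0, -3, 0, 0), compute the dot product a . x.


Non-zero terms: ['-1*-5', '-3*-3']
Products: [5, 9]
y = sum = 14.

14


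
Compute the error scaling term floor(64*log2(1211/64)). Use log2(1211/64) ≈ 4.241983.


log2(n/k) = log2(1211/64) ≈ 4.241983.
k*log2(n/k) ≈ 64*4.241983 = 271.486912.
floor(271.486912) = 271.

271


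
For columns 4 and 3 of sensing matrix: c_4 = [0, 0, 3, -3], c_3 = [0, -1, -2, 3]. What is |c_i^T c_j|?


Inner product: 0*0 + 0*-1 + 3*-2 + -3*3
Products: [0, 0, -6, -9]
Sum = -15.
|dot| = 15.

15


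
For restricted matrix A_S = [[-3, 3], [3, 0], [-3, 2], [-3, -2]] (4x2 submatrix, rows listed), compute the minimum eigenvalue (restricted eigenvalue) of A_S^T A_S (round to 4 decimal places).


A_S^T A_S = [[36, -9], [-9, 17]].
trace = 53.
det = 531.
disc = trace^2 - 4*det = 2809 - 4*531 = 685.
sqrt(685) ≈ 26.172505.
lam_min = (53 - sqrt(685))/2 ≈ (53 - 26.172505)/2 = 13.4137475 ≈ 13.4137.

13.4137


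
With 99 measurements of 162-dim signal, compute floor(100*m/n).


100*m/n = 100*99/162 ≈ 61.1111.
floor = 61.

61


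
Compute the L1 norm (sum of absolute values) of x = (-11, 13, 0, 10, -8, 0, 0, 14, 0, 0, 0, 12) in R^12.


Non-zero entries: [(0, -11), (1, 13), (3, 10), (4, -8), (7, 14), (11, 12)]
Absolute values: [11, 13, 10, 8, 14, 12]
||x||_1 = sum = 68.

68


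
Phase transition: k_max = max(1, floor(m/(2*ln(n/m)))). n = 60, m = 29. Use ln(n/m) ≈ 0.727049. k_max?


n/m = 60/29.
ln(n/m) ≈ 0.727049.
2*ln(n/m) ≈ 1.454098.
m/(2*ln(n/m)) ≈ 29/1.454098 ≈ 19.9436.
floor = 19.
k_max = max(1, 19) = 19.

19


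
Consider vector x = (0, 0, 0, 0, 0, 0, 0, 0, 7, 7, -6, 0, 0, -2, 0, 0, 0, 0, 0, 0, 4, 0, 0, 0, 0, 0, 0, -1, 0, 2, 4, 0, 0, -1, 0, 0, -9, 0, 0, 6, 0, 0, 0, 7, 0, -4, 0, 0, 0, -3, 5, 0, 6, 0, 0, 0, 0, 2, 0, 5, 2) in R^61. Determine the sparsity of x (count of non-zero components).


Non-zero positions: [8, 9, 10, 13, 20, 27, 29, 30, 33, 36, 39, 43, 45, 49, 50, 52, 57, 59, 60].
Sparsity = 19.

19


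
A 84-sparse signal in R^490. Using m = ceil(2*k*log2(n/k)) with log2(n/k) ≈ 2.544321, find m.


log2(n/k) = log2(490/84) ≈ 2.544321.
2*k*log2(n/k) ≈ 2*84*2.544321 = 427.445928.
m = ceil(427.445928) = 428.

428


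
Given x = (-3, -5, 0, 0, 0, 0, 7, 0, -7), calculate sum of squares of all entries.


Non-zero entries: [(0, -3), (1, -5), (6, 7), (8, -7)]
Squares: [9, 25, 49, 49]
||x||_2^2 = sum = 132.

132


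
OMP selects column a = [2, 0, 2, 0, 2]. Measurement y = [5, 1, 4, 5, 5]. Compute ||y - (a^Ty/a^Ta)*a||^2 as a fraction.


a^T a = 12.
a^T y = 28.
coeff = 28/12 = 7/3.
||r||^2 = 80/3.

80/3


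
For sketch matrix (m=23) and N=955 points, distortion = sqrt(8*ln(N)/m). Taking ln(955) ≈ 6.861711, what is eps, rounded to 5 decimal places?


ln(955) ≈ 6.861711.
8*ln(N)/m ≈ 8*6.861711/23 ≈ 2.38668209.
eps = sqrt(2.38668209) ≈ 1.544889 ≈ 1.54489.

1.54489


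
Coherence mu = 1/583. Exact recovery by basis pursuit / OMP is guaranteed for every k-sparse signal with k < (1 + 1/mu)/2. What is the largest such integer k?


1/mu = 583.
1 + 1/mu = 584.
(1 + 1/mu)/2 = 292 is an integer and the inequality is strict, so k_max = 292 - 1 = 291.

291


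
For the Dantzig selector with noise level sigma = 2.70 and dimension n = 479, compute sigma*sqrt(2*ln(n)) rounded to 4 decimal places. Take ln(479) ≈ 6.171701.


ln(479) ≈ 6.171701.
2*ln(n) ≈ 12.343402.
sqrt(2*ln(n)) ≈ sqrt(12.343402) ≈ 3.513318.
threshold ≈ 2.70*3.513318 = 9.4859586 ≈ 9.4860.

9.4860


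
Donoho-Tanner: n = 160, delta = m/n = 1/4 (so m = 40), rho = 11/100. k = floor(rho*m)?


m = 1/4*160 = 40.
rho = 11/100.
rho*m = 11/100*40 = 4.4.
k = floor(4.4) = 4.

4


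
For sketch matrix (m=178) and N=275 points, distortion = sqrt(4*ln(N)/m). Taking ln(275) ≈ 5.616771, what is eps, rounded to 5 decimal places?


ln(275) ≈ 5.616771.
4*ln(N)/m ≈ 4*5.616771/178 ≈ 0.12621957.
eps = sqrt(0.12621957) ≈ 0.3552739 ≈ 0.35527.

0.35527


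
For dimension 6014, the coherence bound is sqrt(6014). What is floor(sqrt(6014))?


77^2 = 5929 <= 6014 < 6084 = 78^2, so 77 <= sqrt(6014) < 78.
floor(sqrt(6014)) = 77.

77


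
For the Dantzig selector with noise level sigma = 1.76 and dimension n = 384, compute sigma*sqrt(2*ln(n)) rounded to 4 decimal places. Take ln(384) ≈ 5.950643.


ln(384) ≈ 5.950643.
2*ln(n) ≈ 11.901286.
sqrt(2*ln(n)) ≈ sqrt(11.901286) ≈ 3.449824.
threshold ≈ 1.76*3.449824 = 6.07169024 ≈ 6.0717.

6.0717


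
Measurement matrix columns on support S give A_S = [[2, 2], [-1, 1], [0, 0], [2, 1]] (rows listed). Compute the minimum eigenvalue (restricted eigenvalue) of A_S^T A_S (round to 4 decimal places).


A_S^T A_S = [[9, 5], [5, 6]].
trace = 15.
det = 29.
disc = trace^2 - 4*det = 225 - 4*29 = 109.
sqrt(109) ≈ 10.440307.
lam_min = (15 - sqrt(109))/2 ≈ (15 - 10.440307)/2 = 2.2798465 ≈ 2.2798.

2.2798


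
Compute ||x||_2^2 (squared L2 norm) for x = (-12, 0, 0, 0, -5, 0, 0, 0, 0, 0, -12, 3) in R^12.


Non-zero entries: [(0, -12), (4, -5), (10, -12), (11, 3)]
Squares: [144, 25, 144, 9]
||x||_2^2 = sum = 322.

322


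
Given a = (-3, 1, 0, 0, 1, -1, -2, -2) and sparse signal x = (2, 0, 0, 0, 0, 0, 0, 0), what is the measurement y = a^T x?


Non-zero terms: ['-3*2']
Products: [-6]
y = sum = -6.

-6


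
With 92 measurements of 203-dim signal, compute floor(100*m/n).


100*m/n = 100*92/203 ≈ 45.3202.
floor = 45.

45


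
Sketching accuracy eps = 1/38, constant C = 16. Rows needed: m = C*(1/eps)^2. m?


1/eps = 38.
(1/eps)^2 = 1444.
m = 16*1444 = 23104.

23104


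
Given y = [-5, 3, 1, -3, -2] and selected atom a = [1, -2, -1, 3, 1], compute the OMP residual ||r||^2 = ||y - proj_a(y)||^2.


a^T a = 16.
a^T y = -23.
coeff = -23/16 = -23/16.
||r||^2 = 239/16.

239/16


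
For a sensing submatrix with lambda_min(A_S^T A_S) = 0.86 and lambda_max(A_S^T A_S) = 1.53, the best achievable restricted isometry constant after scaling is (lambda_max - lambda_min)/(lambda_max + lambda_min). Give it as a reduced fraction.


lambda_max - lambda_min = 1.53 - 0.86 = 0.67.
lambda_max + lambda_min = 1.53 + 0.86 = 2.39.
delta = 0.67/2.39 = 67/239.

67/239


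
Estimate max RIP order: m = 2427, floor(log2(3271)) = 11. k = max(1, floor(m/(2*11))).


floor(log2(3271)) = 11.
2*11 = 22.
m/(2*floor(log2(n))) = 2427/22 ≈ 110.3182.
floor = 110.
k = max(1, 110) = 110.

110


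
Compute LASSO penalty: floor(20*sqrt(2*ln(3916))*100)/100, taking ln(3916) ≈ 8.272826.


ln(3916) ≈ 8.272826.
2*ln(n) ≈ 16.545652.
sqrt(2*ln(n)) ≈ sqrt(16.545652) ≈ 4.067635.
lambda ≈ 20*4.067635 = 81.3527.
floor(lambda*100)/100 = 81.35.

81.35


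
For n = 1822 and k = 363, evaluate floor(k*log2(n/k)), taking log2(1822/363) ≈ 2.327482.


log2(n/k) = log2(1822/363) ≈ 2.327482.
k*log2(n/k) ≈ 363*2.327482 = 844.875966.
floor(844.875966) = 844.

844


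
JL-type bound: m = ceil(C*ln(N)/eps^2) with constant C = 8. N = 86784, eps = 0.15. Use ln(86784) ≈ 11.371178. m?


ln(86784) ≈ 11.371178.
eps^2 = 0.15^2 = 0.0225.
C*ln(N)/eps^2 ≈ 8*11.371178/0.0225 ≈ 4043.0855.
m = ceil(4043.0855) = 4044.

4044


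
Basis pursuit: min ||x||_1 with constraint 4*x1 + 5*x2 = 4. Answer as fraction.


Axis intercepts:
  x1 = 1, x2 = 0: L1 = 1
  x1 = 0, x2 = 4/5: L1 = 4/5
x* = (0, 4/5)
||x*||_1 = 4/5.

4/5


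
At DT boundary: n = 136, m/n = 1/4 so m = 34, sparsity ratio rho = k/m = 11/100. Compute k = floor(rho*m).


m = 1/4*136 = 34.
rho = 11/100.
rho*m = 11/100*34 = 3.74.
k = floor(3.74) = 3.

3


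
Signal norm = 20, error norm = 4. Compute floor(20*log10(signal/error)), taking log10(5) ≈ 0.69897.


||x||/||e|| = 20/4 = 5.
log10(5) ≈ 0.69897.
20*log10(||x||/||e||) ≈ 20*0.69897 = 13.9794.
floor(13.9794) = 13.

13


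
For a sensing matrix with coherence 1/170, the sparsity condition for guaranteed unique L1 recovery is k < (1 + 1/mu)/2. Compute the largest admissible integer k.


1/mu = 170.
1 + 1/mu = 171.
(1 + 1/mu)/2 = 85.5 is not an integer, so k_max = floor(85.5) = 85.

85


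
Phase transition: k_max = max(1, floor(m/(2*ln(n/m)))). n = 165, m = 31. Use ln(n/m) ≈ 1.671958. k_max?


n/m = 165/31.
ln(n/m) ≈ 1.671958.
2*ln(n/m) ≈ 3.343916.
m/(2*ln(n/m)) ≈ 31/3.343916 ≈ 9.2706.
floor = 9.
k_max = max(1, 9) = 9.

9


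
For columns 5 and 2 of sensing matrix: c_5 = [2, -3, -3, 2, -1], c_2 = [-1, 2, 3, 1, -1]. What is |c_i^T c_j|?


Inner product: 2*-1 + -3*2 + -3*3 + 2*1 + -1*-1
Products: [-2, -6, -9, 2, 1]
Sum = -14.
|dot| = 14.

14


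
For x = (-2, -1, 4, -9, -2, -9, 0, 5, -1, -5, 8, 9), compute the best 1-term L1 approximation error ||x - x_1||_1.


Sorted |x_i| descending: [9, 9, 9, 8, 5, 5, 4, 2, 2, 1, 1, 0]
Keep top 1: [9]
Tail entries: [9, 9, 8, 5, 5, 4, 2, 2, 1, 1, 0]
L1 error = sum of tail = 46.

46


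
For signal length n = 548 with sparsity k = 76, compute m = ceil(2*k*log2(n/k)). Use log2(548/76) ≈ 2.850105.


log2(n/k) = log2(548/76) ≈ 2.850105.
2*k*log2(n/k) ≈ 2*76*2.850105 = 433.21596.
m = ceil(433.21596) = 434.

434


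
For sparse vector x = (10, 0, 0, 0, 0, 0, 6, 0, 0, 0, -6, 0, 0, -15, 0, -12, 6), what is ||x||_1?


Non-zero entries: [(0, 10), (6, 6), (10, -6), (13, -15), (15, -12), (16, 6)]
Absolute values: [10, 6, 6, 15, 12, 6]
||x||_1 = sum = 55.

55


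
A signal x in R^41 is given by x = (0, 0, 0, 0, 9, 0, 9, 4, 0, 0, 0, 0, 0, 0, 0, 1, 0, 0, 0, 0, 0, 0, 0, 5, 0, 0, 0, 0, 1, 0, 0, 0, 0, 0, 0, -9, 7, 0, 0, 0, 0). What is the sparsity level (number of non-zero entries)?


Non-zero positions: [4, 6, 7, 15, 23, 28, 35, 36].
Sparsity = 8.

8


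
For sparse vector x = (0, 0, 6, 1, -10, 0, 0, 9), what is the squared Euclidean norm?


Non-zero entries: [(2, 6), (3, 1), (4, -10), (7, 9)]
Squares: [36, 1, 100, 81]
||x||_2^2 = sum = 218.

218


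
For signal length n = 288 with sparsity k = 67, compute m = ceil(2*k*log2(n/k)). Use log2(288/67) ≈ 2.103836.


log2(n/k) = log2(288/67) ≈ 2.103836.
2*k*log2(n/k) ≈ 2*67*2.103836 = 281.914024.
m = ceil(281.914024) = 282.

282


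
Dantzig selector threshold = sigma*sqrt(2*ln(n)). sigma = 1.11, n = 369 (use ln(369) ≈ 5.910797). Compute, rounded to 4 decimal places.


ln(369) ≈ 5.910797.
2*ln(n) ≈ 11.821594.
sqrt(2*ln(n)) ≈ sqrt(11.821594) ≈ 3.438254.
threshold ≈ 1.11*3.438254 = 3.81646194 ≈ 3.8165.

3.8165


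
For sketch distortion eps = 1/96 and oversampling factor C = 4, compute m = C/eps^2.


1/eps = 96.
(1/eps)^2 = 9216.
m = 4*9216 = 36864.

36864


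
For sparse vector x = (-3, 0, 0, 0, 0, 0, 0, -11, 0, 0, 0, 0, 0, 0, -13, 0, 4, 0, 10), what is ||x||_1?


Non-zero entries: [(0, -3), (7, -11), (14, -13), (16, 4), (18, 10)]
Absolute values: [3, 11, 13, 4, 10]
||x||_1 = sum = 41.

41


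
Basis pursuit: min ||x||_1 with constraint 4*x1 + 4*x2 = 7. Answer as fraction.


Axis intercepts:
  x1 = 7/4, x2 = 0: L1 = 7/4
  x1 = 0, x2 = 7/4: L1 = 7/4
x* = (7/4, 0)
||x*||_1 = 7/4.

7/4


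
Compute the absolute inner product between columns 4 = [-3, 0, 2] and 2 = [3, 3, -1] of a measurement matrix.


Inner product: -3*3 + 0*3 + 2*-1
Products: [-9, 0, -2]
Sum = -11.
|dot| = 11.

11


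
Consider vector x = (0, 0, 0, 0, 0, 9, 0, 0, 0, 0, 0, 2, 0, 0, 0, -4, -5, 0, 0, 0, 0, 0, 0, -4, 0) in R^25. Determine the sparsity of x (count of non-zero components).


Non-zero positions: [5, 11, 15, 16, 23].
Sparsity = 5.

5


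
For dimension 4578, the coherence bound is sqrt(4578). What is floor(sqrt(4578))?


67^2 = 4489 <= 4578 < 4624 = 68^2, so 67 <= sqrt(4578) < 68.
floor(sqrt(4578)) = 67.

67


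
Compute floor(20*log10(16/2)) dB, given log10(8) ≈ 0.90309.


||x||/||e|| = 16/2 = 8.
log10(8) ≈ 0.90309.
20*log10(||x||/||e||) ≈ 20*0.90309 = 18.0618.
floor(18.0618) = 18.

18


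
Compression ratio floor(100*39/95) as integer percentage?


100*m/n = 100*39/95 ≈ 41.0526.
floor = 41.

41


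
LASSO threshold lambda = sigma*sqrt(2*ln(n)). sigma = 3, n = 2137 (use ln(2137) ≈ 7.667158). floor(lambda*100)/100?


ln(2137) ≈ 7.667158.
2*ln(n) ≈ 15.334316.
sqrt(2*ln(n)) ≈ sqrt(15.334316) ≈ 3.915906.
lambda ≈ 3*3.915906 = 11.747718.
floor(lambda*100)/100 = 11.74.

11.74


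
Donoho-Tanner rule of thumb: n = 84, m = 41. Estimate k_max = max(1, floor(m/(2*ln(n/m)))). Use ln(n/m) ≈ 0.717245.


n/m = 84/41.
ln(n/m) ≈ 0.717245.
2*ln(n/m) ≈ 1.43449.
m/(2*ln(n/m)) ≈ 41/1.43449 ≈ 28.5816.
floor = 28.
k_max = max(1, 28) = 28.

28


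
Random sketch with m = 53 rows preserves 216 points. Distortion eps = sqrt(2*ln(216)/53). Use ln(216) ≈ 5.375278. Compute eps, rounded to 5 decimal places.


ln(216) ≈ 5.375278.
2*ln(N)/m ≈ 2*5.375278/53 ≈ 0.20284068.
eps = sqrt(0.20284068) ≈ 0.4503784 ≈ 0.45038.

0.45038


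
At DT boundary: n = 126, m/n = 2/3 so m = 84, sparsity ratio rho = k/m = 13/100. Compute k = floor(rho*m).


m = 2/3*126 = 84.
rho = 13/100.
rho*m = 13/100*84 = 10.92.
k = floor(10.92) = 10.

10


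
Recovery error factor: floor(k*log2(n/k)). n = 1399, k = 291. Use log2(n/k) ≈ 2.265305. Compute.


log2(n/k) = log2(1399/291) ≈ 2.265305.
k*log2(n/k) ≈ 291*2.265305 = 659.203755.
floor(659.203755) = 659.

659


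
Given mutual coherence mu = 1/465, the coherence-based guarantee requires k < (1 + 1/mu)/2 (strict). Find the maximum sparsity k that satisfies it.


1/mu = 465.
1 + 1/mu = 466.
(1 + 1/mu)/2 = 233 is an integer and the inequality is strict, so k_max = 233 - 1 = 232.

232


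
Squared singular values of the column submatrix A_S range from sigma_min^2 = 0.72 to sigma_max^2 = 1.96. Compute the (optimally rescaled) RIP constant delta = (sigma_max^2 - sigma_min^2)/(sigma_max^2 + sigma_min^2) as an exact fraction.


lambda_max - lambda_min = 1.96 - 0.72 = 1.24.
lambda_max + lambda_min = 1.96 + 0.72 = 2.68.
delta = 1.24/2.68 = 124/268 = 31/67.

31/67


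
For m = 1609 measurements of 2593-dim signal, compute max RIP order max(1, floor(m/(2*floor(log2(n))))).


floor(log2(2593)) = 11.
2*11 = 22.
m/(2*floor(log2(n))) = 1609/22 ≈ 73.1364.
floor = 73.
k = max(1, 73) = 73.

73


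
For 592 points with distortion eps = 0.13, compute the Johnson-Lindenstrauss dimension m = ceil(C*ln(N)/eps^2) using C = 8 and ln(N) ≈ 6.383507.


ln(592) ≈ 6.383507.
eps^2 = 0.13^2 = 0.0169.
C*ln(N)/eps^2 ≈ 8*6.383507/0.0169 ≈ 3021.7785.
m = ceil(3021.7785) = 3022.

3022


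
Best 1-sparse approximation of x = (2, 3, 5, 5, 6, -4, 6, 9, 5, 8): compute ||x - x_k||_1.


Sorted |x_i| descending: [9, 8, 6, 6, 5, 5, 5, 4, 3, 2]
Keep top 1: [9]
Tail entries: [8, 6, 6, 5, 5, 5, 4, 3, 2]
L1 error = sum of tail = 44.

44


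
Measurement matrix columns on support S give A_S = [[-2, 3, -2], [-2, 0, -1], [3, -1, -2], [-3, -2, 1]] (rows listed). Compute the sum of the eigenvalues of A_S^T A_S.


Sum of eigenvalues of A_S^T A_S = trace(A_S^T A_S) = sum of squared column norms of A_S.
A_S^T A_S diagonal: [26, 14, 10].
trace = 26 + 14 + 10 = 50.

50


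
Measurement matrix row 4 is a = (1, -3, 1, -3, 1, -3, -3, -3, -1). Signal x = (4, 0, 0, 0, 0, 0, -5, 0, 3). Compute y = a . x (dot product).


Non-zero terms: ['1*4', '-3*-5', '-1*3']
Products: [4, 15, -3]
y = sum = 16.

16


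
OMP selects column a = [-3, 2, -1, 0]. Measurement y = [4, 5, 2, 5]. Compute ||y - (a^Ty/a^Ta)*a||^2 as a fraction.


a^T a = 14.
a^T y = -4.
coeff = -4/14 = -2/7.
||r||^2 = 482/7.

482/7


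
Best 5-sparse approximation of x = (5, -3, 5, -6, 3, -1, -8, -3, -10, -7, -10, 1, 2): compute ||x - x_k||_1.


Sorted |x_i| descending: [10, 10, 8, 7, 6, 5, 5, 3, 3, 3, 2, 1, 1]
Keep top 5: [10, 10, 8, 7, 6]
Tail entries: [5, 5, 3, 3, 3, 2, 1, 1]
L1 error = sum of tail = 23.

23


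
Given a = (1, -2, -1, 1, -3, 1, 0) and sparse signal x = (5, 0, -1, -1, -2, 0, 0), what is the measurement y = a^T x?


Non-zero terms: ['1*5', '-1*-1', '1*-1', '-3*-2']
Products: [5, 1, -1, 6]
y = sum = 11.

11


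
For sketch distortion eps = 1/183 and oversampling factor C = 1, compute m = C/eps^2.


1/eps = 183.
(1/eps)^2 = 33489.
m = 1*33489 = 33489.

33489


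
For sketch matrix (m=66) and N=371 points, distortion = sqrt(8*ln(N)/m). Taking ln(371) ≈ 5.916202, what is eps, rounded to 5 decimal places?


ln(371) ≈ 5.916202.
8*ln(N)/m ≈ 8*5.916202/66 ≈ 0.71711539.
eps = sqrt(0.71711539) ≈ 0.8468267 ≈ 0.84683.

0.84683


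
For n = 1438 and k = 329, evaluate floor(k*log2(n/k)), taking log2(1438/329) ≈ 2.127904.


log2(n/k) = log2(1438/329) ≈ 2.127904.
k*log2(n/k) ≈ 329*2.127904 = 700.080416.
floor(700.080416) = 700.

700


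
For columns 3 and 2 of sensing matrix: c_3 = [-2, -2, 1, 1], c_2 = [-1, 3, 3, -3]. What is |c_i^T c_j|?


Inner product: -2*-1 + -2*3 + 1*3 + 1*-3
Products: [2, -6, 3, -3]
Sum = -4.
|dot| = 4.

4


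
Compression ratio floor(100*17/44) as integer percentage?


100*m/n = 100*17/44 ≈ 38.6364.
floor = 38.

38


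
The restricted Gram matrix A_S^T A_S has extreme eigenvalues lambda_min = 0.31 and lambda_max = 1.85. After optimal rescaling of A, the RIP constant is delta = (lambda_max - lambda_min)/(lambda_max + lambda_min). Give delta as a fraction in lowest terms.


lambda_max - lambda_min = 1.85 - 0.31 = 1.54.
lambda_max + lambda_min = 1.85 + 0.31 = 2.16.
delta = 1.54/2.16 = 154/216 = 77/108.

77/108


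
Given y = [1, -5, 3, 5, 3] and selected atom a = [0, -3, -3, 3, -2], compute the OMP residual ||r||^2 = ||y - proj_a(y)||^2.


a^T a = 31.
a^T y = 15.
coeff = 15/31 = 15/31.
||r||^2 = 1914/31.

1914/31


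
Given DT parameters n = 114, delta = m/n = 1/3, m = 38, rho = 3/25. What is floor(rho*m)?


m = 1/3*114 = 38.
rho = 3/25.
rho*m = 3/25*38 = 4.56.
k = floor(4.56) = 4.

4


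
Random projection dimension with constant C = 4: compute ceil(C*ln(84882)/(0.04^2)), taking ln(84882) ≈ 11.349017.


ln(84882) ≈ 11.349017.
eps^2 = 0.04^2 = 0.0016.
C*ln(N)/eps^2 ≈ 4*11.349017/0.0016 ≈ 28372.5425.
m = ceil(28372.5425) = 28373.

28373


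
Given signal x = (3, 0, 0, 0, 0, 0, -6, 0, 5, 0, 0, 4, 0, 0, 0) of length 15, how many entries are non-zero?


Non-zero positions: [0, 6, 8, 11].
Sparsity = 4.

4


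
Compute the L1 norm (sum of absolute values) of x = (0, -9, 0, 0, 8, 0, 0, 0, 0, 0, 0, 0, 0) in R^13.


Non-zero entries: [(1, -9), (4, 8)]
Absolute values: [9, 8]
||x||_1 = sum = 17.

17


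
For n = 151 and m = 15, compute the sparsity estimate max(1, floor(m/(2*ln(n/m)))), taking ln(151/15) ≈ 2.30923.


n/m = 151/15.
ln(n/m) ≈ 2.30923.
2*ln(n/m) ≈ 4.61846.
m/(2*ln(n/m)) ≈ 15/4.61846 ≈ 3.2478.
floor = 3.
k_max = max(1, 3) = 3.

3


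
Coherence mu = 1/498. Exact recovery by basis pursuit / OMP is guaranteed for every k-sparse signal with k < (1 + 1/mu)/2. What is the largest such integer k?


1/mu = 498.
1 + 1/mu = 499.
(1 + 1/mu)/2 = 249.5 is not an integer, so k_max = floor(249.5) = 249.

249


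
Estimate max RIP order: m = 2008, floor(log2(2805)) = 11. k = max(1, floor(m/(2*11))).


floor(log2(2805)) = 11.
2*11 = 22.
m/(2*floor(log2(n))) = 2008/22 ≈ 91.2727.
floor = 91.
k = max(1, 91) = 91.

91


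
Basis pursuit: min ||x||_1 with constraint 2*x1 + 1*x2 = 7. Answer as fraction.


Axis intercepts:
  x1 = 7/2, x2 = 0: L1 = 7/2
  x1 = 0, x2 = 7: L1 = 7
x* = (7/2, 0)
||x*||_1 = 7/2.

7/2


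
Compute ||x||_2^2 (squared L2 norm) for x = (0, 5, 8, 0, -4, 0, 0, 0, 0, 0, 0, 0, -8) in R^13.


Non-zero entries: [(1, 5), (2, 8), (4, -4), (12, -8)]
Squares: [25, 64, 16, 64]
||x||_2^2 = sum = 169.

169


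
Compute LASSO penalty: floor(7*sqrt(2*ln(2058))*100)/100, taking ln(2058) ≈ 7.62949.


ln(2058) ≈ 7.62949.
2*ln(n) ≈ 15.25898.
sqrt(2*ln(n)) ≈ sqrt(15.25898) ≈ 3.906274.
lambda ≈ 7*3.906274 = 27.343918.
floor(lambda*100)/100 = 27.34.

27.34


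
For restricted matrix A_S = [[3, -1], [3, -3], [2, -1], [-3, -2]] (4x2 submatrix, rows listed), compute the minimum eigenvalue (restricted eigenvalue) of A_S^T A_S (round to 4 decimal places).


A_S^T A_S = [[31, -8], [-8, 15]].
trace = 46.
det = 401.
disc = trace^2 - 4*det = 2116 - 4*401 = 512.
sqrt(512) ≈ 22.627417.
lam_min = (46 - sqrt(512))/2 ≈ (46 - 22.627417)/2 = 11.6862915 ≈ 11.6863.

11.6863


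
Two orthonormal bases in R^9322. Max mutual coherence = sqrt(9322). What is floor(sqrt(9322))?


96^2 = 9216 <= 9322 < 9409 = 97^2, so 96 <= sqrt(9322) < 97.
floor(sqrt(9322)) = 96.

96


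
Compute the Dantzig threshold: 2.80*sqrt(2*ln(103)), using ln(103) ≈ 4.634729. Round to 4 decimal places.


ln(103) ≈ 4.634729.
2*ln(n) ≈ 9.269458.
sqrt(2*ln(n)) ≈ sqrt(9.269458) ≈ 3.044578.
threshold ≈ 2.80*3.044578 = 8.5248184 ≈ 8.5248.

8.5248


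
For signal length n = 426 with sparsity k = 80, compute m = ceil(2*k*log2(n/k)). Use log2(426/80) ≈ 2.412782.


log2(n/k) = log2(426/80) ≈ 2.412782.
2*k*log2(n/k) ≈ 2*80*2.412782 = 386.04512.
m = ceil(386.04512) = 387.

387


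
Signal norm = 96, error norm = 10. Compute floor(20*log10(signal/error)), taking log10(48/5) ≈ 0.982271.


||x||/||e|| = 96/10 = 48/5.
log10(48/5) ≈ 0.982271.
20*log10(||x||/||e||) ≈ 20*0.982271 = 19.64542.
floor(19.64542) = 19.

19


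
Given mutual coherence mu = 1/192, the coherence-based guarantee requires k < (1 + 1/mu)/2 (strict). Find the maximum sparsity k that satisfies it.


1/mu = 192.
1 + 1/mu = 193.
(1 + 1/mu)/2 = 96.5 is not an integer, so k_max = floor(96.5) = 96.

96


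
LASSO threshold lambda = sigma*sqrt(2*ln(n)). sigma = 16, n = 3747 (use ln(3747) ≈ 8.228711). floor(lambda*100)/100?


ln(3747) ≈ 8.228711.
2*ln(n) ≈ 16.457422.
sqrt(2*ln(n)) ≈ sqrt(16.457422) ≈ 4.056775.
lambda ≈ 16*4.056775 = 64.9084.
floor(lambda*100)/100 = 64.90.

64.90


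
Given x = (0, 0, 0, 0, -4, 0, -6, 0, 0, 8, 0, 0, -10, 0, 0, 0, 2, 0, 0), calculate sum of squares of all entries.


Non-zero entries: [(4, -4), (6, -6), (9, 8), (12, -10), (16, 2)]
Squares: [16, 36, 64, 100, 4]
||x||_2^2 = sum = 220.

220


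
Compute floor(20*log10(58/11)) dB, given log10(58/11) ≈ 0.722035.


||x||/||e|| = 58/11.
log10(58/11) ≈ 0.722035.
20*log10(||x||/||e||) ≈ 20*0.722035 = 14.4407.
floor(14.4407) = 14.

14


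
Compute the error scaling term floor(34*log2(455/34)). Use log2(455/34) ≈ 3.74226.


log2(n/k) = log2(455/34) ≈ 3.74226.
k*log2(n/k) ≈ 34*3.74226 = 127.23684.
floor(127.23684) = 127.

127


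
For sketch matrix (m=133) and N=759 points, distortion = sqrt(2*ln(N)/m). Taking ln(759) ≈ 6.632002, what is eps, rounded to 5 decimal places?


ln(759) ≈ 6.632002.
2*ln(N)/m ≈ 2*6.632002/133 ≈ 0.09972935.
eps = sqrt(0.09972935) ≈ 0.3157995 ≈ 0.31580.

0.31580


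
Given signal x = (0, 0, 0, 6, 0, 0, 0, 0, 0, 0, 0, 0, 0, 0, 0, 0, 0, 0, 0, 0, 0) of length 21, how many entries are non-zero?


Non-zero positions: [3].
Sparsity = 1.

1


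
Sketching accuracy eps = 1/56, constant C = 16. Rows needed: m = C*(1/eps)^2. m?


1/eps = 56.
(1/eps)^2 = 3136.
m = 16*3136 = 50176.

50176


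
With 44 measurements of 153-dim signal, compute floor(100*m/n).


100*m/n = 100*44/153 ≈ 28.7582.
floor = 28.

28


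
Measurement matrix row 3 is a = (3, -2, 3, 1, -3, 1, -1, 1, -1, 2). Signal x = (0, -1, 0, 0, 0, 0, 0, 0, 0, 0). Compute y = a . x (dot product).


Non-zero terms: ['-2*-1']
Products: [2]
y = sum = 2.

2


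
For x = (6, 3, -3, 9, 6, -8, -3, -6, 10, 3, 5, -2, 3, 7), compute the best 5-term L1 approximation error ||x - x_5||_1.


Sorted |x_i| descending: [10, 9, 8, 7, 6, 6, 6, 5, 3, 3, 3, 3, 3, 2]
Keep top 5: [10, 9, 8, 7, 6]
Tail entries: [6, 6, 5, 3, 3, 3, 3, 3, 2]
L1 error = sum of tail = 34.

34


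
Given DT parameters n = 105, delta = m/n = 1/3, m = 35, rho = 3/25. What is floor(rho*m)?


m = 1/3*105 = 35.
rho = 3/25.
rho*m = 3/25*35 = 4.2.
k = floor(4.2) = 4.

4


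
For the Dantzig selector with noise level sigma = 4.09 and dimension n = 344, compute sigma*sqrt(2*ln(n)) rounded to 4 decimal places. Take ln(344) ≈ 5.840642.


ln(344) ≈ 5.840642.
2*ln(n) ≈ 11.681284.
sqrt(2*ln(n)) ≈ sqrt(11.681284) ≈ 3.417789.
threshold ≈ 4.09*3.417789 = 13.97875701 ≈ 13.9788.

13.9788


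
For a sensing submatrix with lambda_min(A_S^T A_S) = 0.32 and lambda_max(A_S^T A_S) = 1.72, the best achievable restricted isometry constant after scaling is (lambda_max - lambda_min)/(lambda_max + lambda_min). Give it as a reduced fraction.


lambda_max - lambda_min = 1.72 - 0.32 = 1.40.
lambda_max + lambda_min = 1.72 + 0.32 = 2.04.
delta = 1.40/2.04 = 140/204 = 35/51.

35/51


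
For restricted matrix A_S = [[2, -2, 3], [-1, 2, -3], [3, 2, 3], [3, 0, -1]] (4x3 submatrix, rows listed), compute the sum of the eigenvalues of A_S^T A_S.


Sum of eigenvalues of A_S^T A_S = trace(A_S^T A_S) = sum of squared column norms of A_S.
A_S^T A_S diagonal: [23, 12, 28].
trace = 23 + 12 + 28 = 63.

63


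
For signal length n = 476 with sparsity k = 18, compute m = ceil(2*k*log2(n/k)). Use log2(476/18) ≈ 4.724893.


log2(n/k) = log2(476/18) ≈ 4.724893.
2*k*log2(n/k) ≈ 2*18*4.724893 = 170.096148.
m = ceil(170.096148) = 171.

171


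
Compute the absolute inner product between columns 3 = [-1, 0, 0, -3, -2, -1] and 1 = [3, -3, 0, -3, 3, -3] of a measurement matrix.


Inner product: -1*3 + 0*-3 + 0*0 + -3*-3 + -2*3 + -1*-3
Products: [-3, 0, 0, 9, -6, 3]
Sum = 3.
|dot| = 3.

3


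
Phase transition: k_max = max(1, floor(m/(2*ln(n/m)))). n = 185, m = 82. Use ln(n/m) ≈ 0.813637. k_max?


n/m = 185/82.
ln(n/m) ≈ 0.813637.
2*ln(n/m) ≈ 1.627274.
m/(2*ln(n/m)) ≈ 82/1.627274 ≈ 50.391.
floor = 50.
k_max = max(1, 50) = 50.

50


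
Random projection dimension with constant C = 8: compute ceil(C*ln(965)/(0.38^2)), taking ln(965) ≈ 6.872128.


ln(965) ≈ 6.872128.
eps^2 = 0.38^2 = 0.1444.
C*ln(N)/eps^2 ≈ 8*6.872128/0.1444 ≈ 380.7273.
m = ceil(380.7273) = 381.

381


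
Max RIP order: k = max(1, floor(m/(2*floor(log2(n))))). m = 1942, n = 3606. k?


floor(log2(3606)) = 11.
2*11 = 22.
m/(2*floor(log2(n))) = 1942/22 ≈ 88.2727.
floor = 88.
k = max(1, 88) = 88.

88


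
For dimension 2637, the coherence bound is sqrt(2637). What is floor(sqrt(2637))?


51^2 = 2601 <= 2637 < 2704 = 52^2, so 51 <= sqrt(2637) < 52.
floor(sqrt(2637)) = 51.

51


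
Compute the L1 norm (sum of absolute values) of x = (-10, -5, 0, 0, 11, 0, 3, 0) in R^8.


Non-zero entries: [(0, -10), (1, -5), (4, 11), (6, 3)]
Absolute values: [10, 5, 11, 3]
||x||_1 = sum = 29.

29


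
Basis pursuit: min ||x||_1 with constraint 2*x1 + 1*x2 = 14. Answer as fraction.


Axis intercepts:
  x1 = 7, x2 = 0: L1 = 7
  x1 = 0, x2 = 14: L1 = 14
x* = (7, 0)
||x*||_1 = 7.

7


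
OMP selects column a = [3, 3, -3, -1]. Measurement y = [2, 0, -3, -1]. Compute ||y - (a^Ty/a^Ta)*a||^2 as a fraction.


a^T a = 28.
a^T y = 16.
coeff = 16/28 = 4/7.
||r||^2 = 34/7.

34/7


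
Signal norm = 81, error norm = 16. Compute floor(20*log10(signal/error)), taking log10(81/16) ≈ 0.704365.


||x||/||e|| = 81/16.
log10(81/16) ≈ 0.704365.
20*log10(||x||/||e||) ≈ 20*0.704365 = 14.0873.
floor(14.0873) = 14.

14


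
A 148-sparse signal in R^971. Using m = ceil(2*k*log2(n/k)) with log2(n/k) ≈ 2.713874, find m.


log2(n/k) = log2(971/148) ≈ 2.713874.
2*k*log2(n/k) ≈ 2*148*2.713874 = 803.306704.
m = ceil(803.306704) = 804.

804


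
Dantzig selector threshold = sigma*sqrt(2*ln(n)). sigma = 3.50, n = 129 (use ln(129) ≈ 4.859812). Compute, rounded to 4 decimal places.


ln(129) ≈ 4.859812.
2*ln(n) ≈ 9.719624.
sqrt(2*ln(n)) ≈ sqrt(9.719624) ≈ 3.117631.
threshold ≈ 3.50*3.117631 = 10.9117085 ≈ 10.9117.

10.9117


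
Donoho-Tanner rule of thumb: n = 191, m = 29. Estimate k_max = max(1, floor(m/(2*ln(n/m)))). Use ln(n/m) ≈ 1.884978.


n/m = 191/29.
ln(n/m) ≈ 1.884978.
2*ln(n/m) ≈ 3.769956.
m/(2*ln(n/m)) ≈ 29/3.769956 ≈ 7.6924.
floor = 7.
k_max = max(1, 7) = 7.

7


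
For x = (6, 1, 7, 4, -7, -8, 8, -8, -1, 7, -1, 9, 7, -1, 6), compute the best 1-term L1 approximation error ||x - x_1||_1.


Sorted |x_i| descending: [9, 8, 8, 8, 7, 7, 7, 7, 6, 6, 4, 1, 1, 1, 1]
Keep top 1: [9]
Tail entries: [8, 8, 8, 7, 7, 7, 7, 6, 6, 4, 1, 1, 1, 1]
L1 error = sum of tail = 72.

72
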